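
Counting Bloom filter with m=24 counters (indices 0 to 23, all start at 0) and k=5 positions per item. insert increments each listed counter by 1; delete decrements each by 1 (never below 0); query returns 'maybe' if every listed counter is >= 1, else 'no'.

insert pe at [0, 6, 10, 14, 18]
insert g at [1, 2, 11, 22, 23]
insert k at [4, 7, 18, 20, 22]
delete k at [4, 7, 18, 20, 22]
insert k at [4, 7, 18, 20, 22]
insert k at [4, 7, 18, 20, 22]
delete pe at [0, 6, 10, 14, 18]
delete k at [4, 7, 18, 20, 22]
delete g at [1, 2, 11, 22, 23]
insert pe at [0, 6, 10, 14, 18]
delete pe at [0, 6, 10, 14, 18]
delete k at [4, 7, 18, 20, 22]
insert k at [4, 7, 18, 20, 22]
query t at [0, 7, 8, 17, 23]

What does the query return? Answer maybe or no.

Answer: no

Derivation:
Step 1: insert pe at [0, 6, 10, 14, 18] -> counters=[1,0,0,0,0,0,1,0,0,0,1,0,0,0,1,0,0,0,1,0,0,0,0,0]
Step 2: insert g at [1, 2, 11, 22, 23] -> counters=[1,1,1,0,0,0,1,0,0,0,1,1,0,0,1,0,0,0,1,0,0,0,1,1]
Step 3: insert k at [4, 7, 18, 20, 22] -> counters=[1,1,1,0,1,0,1,1,0,0,1,1,0,0,1,0,0,0,2,0,1,0,2,1]
Step 4: delete k at [4, 7, 18, 20, 22] -> counters=[1,1,1,0,0,0,1,0,0,0,1,1,0,0,1,0,0,0,1,0,0,0,1,1]
Step 5: insert k at [4, 7, 18, 20, 22] -> counters=[1,1,1,0,1,0,1,1,0,0,1,1,0,0,1,0,0,0,2,0,1,0,2,1]
Step 6: insert k at [4, 7, 18, 20, 22] -> counters=[1,1,1,0,2,0,1,2,0,0,1,1,0,0,1,0,0,0,3,0,2,0,3,1]
Step 7: delete pe at [0, 6, 10, 14, 18] -> counters=[0,1,1,0,2,0,0,2,0,0,0,1,0,0,0,0,0,0,2,0,2,0,3,1]
Step 8: delete k at [4, 7, 18, 20, 22] -> counters=[0,1,1,0,1,0,0,1,0,0,0,1,0,0,0,0,0,0,1,0,1,0,2,1]
Step 9: delete g at [1, 2, 11, 22, 23] -> counters=[0,0,0,0,1,0,0,1,0,0,0,0,0,0,0,0,0,0,1,0,1,0,1,0]
Step 10: insert pe at [0, 6, 10, 14, 18] -> counters=[1,0,0,0,1,0,1,1,0,0,1,0,0,0,1,0,0,0,2,0,1,0,1,0]
Step 11: delete pe at [0, 6, 10, 14, 18] -> counters=[0,0,0,0,1,0,0,1,0,0,0,0,0,0,0,0,0,0,1,0,1,0,1,0]
Step 12: delete k at [4, 7, 18, 20, 22] -> counters=[0,0,0,0,0,0,0,0,0,0,0,0,0,0,0,0,0,0,0,0,0,0,0,0]
Step 13: insert k at [4, 7, 18, 20, 22] -> counters=[0,0,0,0,1,0,0,1,0,0,0,0,0,0,0,0,0,0,1,0,1,0,1,0]
Query t: check counters[0]=0 counters[7]=1 counters[8]=0 counters[17]=0 counters[23]=0 -> no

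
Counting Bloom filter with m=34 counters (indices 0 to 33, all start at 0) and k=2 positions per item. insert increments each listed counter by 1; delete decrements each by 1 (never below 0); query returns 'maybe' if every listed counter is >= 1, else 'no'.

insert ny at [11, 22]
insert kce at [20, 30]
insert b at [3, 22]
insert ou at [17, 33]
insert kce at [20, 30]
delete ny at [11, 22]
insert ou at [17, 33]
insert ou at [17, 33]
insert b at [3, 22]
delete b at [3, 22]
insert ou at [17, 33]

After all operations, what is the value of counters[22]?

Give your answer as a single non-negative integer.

Answer: 1

Derivation:
Step 1: insert ny at [11, 22] -> counters=[0,0,0,0,0,0,0,0,0,0,0,1,0,0,0,0,0,0,0,0,0,0,1,0,0,0,0,0,0,0,0,0,0,0]
Step 2: insert kce at [20, 30] -> counters=[0,0,0,0,0,0,0,0,0,0,0,1,0,0,0,0,0,0,0,0,1,0,1,0,0,0,0,0,0,0,1,0,0,0]
Step 3: insert b at [3, 22] -> counters=[0,0,0,1,0,0,0,0,0,0,0,1,0,0,0,0,0,0,0,0,1,0,2,0,0,0,0,0,0,0,1,0,0,0]
Step 4: insert ou at [17, 33] -> counters=[0,0,0,1,0,0,0,0,0,0,0,1,0,0,0,0,0,1,0,0,1,0,2,0,0,0,0,0,0,0,1,0,0,1]
Step 5: insert kce at [20, 30] -> counters=[0,0,0,1,0,0,0,0,0,0,0,1,0,0,0,0,0,1,0,0,2,0,2,0,0,0,0,0,0,0,2,0,0,1]
Step 6: delete ny at [11, 22] -> counters=[0,0,0,1,0,0,0,0,0,0,0,0,0,0,0,0,0,1,0,0,2,0,1,0,0,0,0,0,0,0,2,0,0,1]
Step 7: insert ou at [17, 33] -> counters=[0,0,0,1,0,0,0,0,0,0,0,0,0,0,0,0,0,2,0,0,2,0,1,0,0,0,0,0,0,0,2,0,0,2]
Step 8: insert ou at [17, 33] -> counters=[0,0,0,1,0,0,0,0,0,0,0,0,0,0,0,0,0,3,0,0,2,0,1,0,0,0,0,0,0,0,2,0,0,3]
Step 9: insert b at [3, 22] -> counters=[0,0,0,2,0,0,0,0,0,0,0,0,0,0,0,0,0,3,0,0,2,0,2,0,0,0,0,0,0,0,2,0,0,3]
Step 10: delete b at [3, 22] -> counters=[0,0,0,1,0,0,0,0,0,0,0,0,0,0,0,0,0,3,0,0,2,0,1,0,0,0,0,0,0,0,2,0,0,3]
Step 11: insert ou at [17, 33] -> counters=[0,0,0,1,0,0,0,0,0,0,0,0,0,0,0,0,0,4,0,0,2,0,1,0,0,0,0,0,0,0,2,0,0,4]
Final counters=[0,0,0,1,0,0,0,0,0,0,0,0,0,0,0,0,0,4,0,0,2,0,1,0,0,0,0,0,0,0,2,0,0,4] -> counters[22]=1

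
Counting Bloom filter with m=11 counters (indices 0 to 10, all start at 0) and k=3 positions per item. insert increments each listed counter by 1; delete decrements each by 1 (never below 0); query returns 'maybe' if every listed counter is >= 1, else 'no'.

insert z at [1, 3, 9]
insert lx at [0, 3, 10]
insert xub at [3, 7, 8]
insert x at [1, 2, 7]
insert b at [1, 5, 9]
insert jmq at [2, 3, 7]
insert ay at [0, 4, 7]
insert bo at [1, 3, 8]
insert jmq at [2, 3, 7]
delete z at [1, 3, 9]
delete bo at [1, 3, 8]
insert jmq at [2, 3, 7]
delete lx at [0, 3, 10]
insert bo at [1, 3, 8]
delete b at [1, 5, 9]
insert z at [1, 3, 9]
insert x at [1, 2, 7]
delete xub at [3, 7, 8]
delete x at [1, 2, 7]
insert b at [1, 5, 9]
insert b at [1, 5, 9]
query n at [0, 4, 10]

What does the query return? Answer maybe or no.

Step 1: insert z at [1, 3, 9] -> counters=[0,1,0,1,0,0,0,0,0,1,0]
Step 2: insert lx at [0, 3, 10] -> counters=[1,1,0,2,0,0,0,0,0,1,1]
Step 3: insert xub at [3, 7, 8] -> counters=[1,1,0,3,0,0,0,1,1,1,1]
Step 4: insert x at [1, 2, 7] -> counters=[1,2,1,3,0,0,0,2,1,1,1]
Step 5: insert b at [1, 5, 9] -> counters=[1,3,1,3,0,1,0,2,1,2,1]
Step 6: insert jmq at [2, 3, 7] -> counters=[1,3,2,4,0,1,0,3,1,2,1]
Step 7: insert ay at [0, 4, 7] -> counters=[2,3,2,4,1,1,0,4,1,2,1]
Step 8: insert bo at [1, 3, 8] -> counters=[2,4,2,5,1,1,0,4,2,2,1]
Step 9: insert jmq at [2, 3, 7] -> counters=[2,4,3,6,1,1,0,5,2,2,1]
Step 10: delete z at [1, 3, 9] -> counters=[2,3,3,5,1,1,0,5,2,1,1]
Step 11: delete bo at [1, 3, 8] -> counters=[2,2,3,4,1,1,0,5,1,1,1]
Step 12: insert jmq at [2, 3, 7] -> counters=[2,2,4,5,1,1,0,6,1,1,1]
Step 13: delete lx at [0, 3, 10] -> counters=[1,2,4,4,1,1,0,6,1,1,0]
Step 14: insert bo at [1, 3, 8] -> counters=[1,3,4,5,1,1,0,6,2,1,0]
Step 15: delete b at [1, 5, 9] -> counters=[1,2,4,5,1,0,0,6,2,0,0]
Step 16: insert z at [1, 3, 9] -> counters=[1,3,4,6,1,0,0,6,2,1,0]
Step 17: insert x at [1, 2, 7] -> counters=[1,4,5,6,1,0,0,7,2,1,0]
Step 18: delete xub at [3, 7, 8] -> counters=[1,4,5,5,1,0,0,6,1,1,0]
Step 19: delete x at [1, 2, 7] -> counters=[1,3,4,5,1,0,0,5,1,1,0]
Step 20: insert b at [1, 5, 9] -> counters=[1,4,4,5,1,1,0,5,1,2,0]
Step 21: insert b at [1, 5, 9] -> counters=[1,5,4,5,1,2,0,5,1,3,0]
Query n: check counters[0]=1 counters[4]=1 counters[10]=0 -> no

Answer: no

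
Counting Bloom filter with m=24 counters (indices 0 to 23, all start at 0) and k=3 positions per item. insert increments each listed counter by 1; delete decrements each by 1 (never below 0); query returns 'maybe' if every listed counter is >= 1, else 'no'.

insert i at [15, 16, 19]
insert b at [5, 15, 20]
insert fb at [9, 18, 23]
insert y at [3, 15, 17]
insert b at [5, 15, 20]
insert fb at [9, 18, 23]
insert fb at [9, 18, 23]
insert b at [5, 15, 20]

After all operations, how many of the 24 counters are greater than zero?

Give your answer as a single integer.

Step 1: insert i at [15, 16, 19] -> counters=[0,0,0,0,0,0,0,0,0,0,0,0,0,0,0,1,1,0,0,1,0,0,0,0]
Step 2: insert b at [5, 15, 20] -> counters=[0,0,0,0,0,1,0,0,0,0,0,0,0,0,0,2,1,0,0,1,1,0,0,0]
Step 3: insert fb at [9, 18, 23] -> counters=[0,0,0,0,0,1,0,0,0,1,0,0,0,0,0,2,1,0,1,1,1,0,0,1]
Step 4: insert y at [3, 15, 17] -> counters=[0,0,0,1,0,1,0,0,0,1,0,0,0,0,0,3,1,1,1,1,1,0,0,1]
Step 5: insert b at [5, 15, 20] -> counters=[0,0,0,1,0,2,0,0,0,1,0,0,0,0,0,4,1,1,1,1,2,0,0,1]
Step 6: insert fb at [9, 18, 23] -> counters=[0,0,0,1,0,2,0,0,0,2,0,0,0,0,0,4,1,1,2,1,2,0,0,2]
Step 7: insert fb at [9, 18, 23] -> counters=[0,0,0,1,0,2,0,0,0,3,0,0,0,0,0,4,1,1,3,1,2,0,0,3]
Step 8: insert b at [5, 15, 20] -> counters=[0,0,0,1,0,3,0,0,0,3,0,0,0,0,0,5,1,1,3,1,3,0,0,3]
Final counters=[0,0,0,1,0,3,0,0,0,3,0,0,0,0,0,5,1,1,3,1,3,0,0,3] -> 10 nonzero

Answer: 10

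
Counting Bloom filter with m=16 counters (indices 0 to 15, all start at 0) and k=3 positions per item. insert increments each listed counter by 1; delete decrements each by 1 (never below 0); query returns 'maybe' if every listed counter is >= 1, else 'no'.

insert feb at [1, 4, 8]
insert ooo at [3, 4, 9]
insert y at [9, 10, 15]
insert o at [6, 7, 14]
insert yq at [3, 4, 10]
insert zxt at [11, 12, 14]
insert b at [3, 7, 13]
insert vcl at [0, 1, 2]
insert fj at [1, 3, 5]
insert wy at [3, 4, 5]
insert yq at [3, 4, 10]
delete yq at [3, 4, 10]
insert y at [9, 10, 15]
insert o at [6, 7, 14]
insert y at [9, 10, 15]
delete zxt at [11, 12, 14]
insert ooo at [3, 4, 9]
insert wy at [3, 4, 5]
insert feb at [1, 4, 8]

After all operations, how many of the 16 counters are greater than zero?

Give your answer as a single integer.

Answer: 14

Derivation:
Step 1: insert feb at [1, 4, 8] -> counters=[0,1,0,0,1,0,0,0,1,0,0,0,0,0,0,0]
Step 2: insert ooo at [3, 4, 9] -> counters=[0,1,0,1,2,0,0,0,1,1,0,0,0,0,0,0]
Step 3: insert y at [9, 10, 15] -> counters=[0,1,0,1,2,0,0,0,1,2,1,0,0,0,0,1]
Step 4: insert o at [6, 7, 14] -> counters=[0,1,0,1,2,0,1,1,1,2,1,0,0,0,1,1]
Step 5: insert yq at [3, 4, 10] -> counters=[0,1,0,2,3,0,1,1,1,2,2,0,0,0,1,1]
Step 6: insert zxt at [11, 12, 14] -> counters=[0,1,0,2,3,0,1,1,1,2,2,1,1,0,2,1]
Step 7: insert b at [3, 7, 13] -> counters=[0,1,0,3,3,0,1,2,1,2,2,1,1,1,2,1]
Step 8: insert vcl at [0, 1, 2] -> counters=[1,2,1,3,3,0,1,2,1,2,2,1,1,1,2,1]
Step 9: insert fj at [1, 3, 5] -> counters=[1,3,1,4,3,1,1,2,1,2,2,1,1,1,2,1]
Step 10: insert wy at [3, 4, 5] -> counters=[1,3,1,5,4,2,1,2,1,2,2,1,1,1,2,1]
Step 11: insert yq at [3, 4, 10] -> counters=[1,3,1,6,5,2,1,2,1,2,3,1,1,1,2,1]
Step 12: delete yq at [3, 4, 10] -> counters=[1,3,1,5,4,2,1,2,1,2,2,1,1,1,2,1]
Step 13: insert y at [9, 10, 15] -> counters=[1,3,1,5,4,2,1,2,1,3,3,1,1,1,2,2]
Step 14: insert o at [6, 7, 14] -> counters=[1,3,1,5,4,2,2,3,1,3,3,1,1,1,3,2]
Step 15: insert y at [9, 10, 15] -> counters=[1,3,1,5,4,2,2,3,1,4,4,1,1,1,3,3]
Step 16: delete zxt at [11, 12, 14] -> counters=[1,3,1,5,4,2,2,3,1,4,4,0,0,1,2,3]
Step 17: insert ooo at [3, 4, 9] -> counters=[1,3,1,6,5,2,2,3,1,5,4,0,0,1,2,3]
Step 18: insert wy at [3, 4, 5] -> counters=[1,3,1,7,6,3,2,3,1,5,4,0,0,1,2,3]
Step 19: insert feb at [1, 4, 8] -> counters=[1,4,1,7,7,3,2,3,2,5,4,0,0,1,2,3]
Final counters=[1,4,1,7,7,3,2,3,2,5,4,0,0,1,2,3] -> 14 nonzero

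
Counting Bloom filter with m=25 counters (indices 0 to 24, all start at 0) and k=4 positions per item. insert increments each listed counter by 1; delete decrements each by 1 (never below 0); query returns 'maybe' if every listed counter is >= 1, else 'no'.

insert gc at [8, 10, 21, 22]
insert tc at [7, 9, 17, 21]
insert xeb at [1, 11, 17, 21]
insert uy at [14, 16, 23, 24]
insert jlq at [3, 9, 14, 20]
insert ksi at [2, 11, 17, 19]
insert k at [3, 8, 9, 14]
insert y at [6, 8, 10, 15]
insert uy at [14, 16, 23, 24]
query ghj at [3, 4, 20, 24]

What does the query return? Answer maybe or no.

Answer: no

Derivation:
Step 1: insert gc at [8, 10, 21, 22] -> counters=[0,0,0,0,0,0,0,0,1,0,1,0,0,0,0,0,0,0,0,0,0,1,1,0,0]
Step 2: insert tc at [7, 9, 17, 21] -> counters=[0,0,0,0,0,0,0,1,1,1,1,0,0,0,0,0,0,1,0,0,0,2,1,0,0]
Step 3: insert xeb at [1, 11, 17, 21] -> counters=[0,1,0,0,0,0,0,1,1,1,1,1,0,0,0,0,0,2,0,0,0,3,1,0,0]
Step 4: insert uy at [14, 16, 23, 24] -> counters=[0,1,0,0,0,0,0,1,1,1,1,1,0,0,1,0,1,2,0,0,0,3,1,1,1]
Step 5: insert jlq at [3, 9, 14, 20] -> counters=[0,1,0,1,0,0,0,1,1,2,1,1,0,0,2,0,1,2,0,0,1,3,1,1,1]
Step 6: insert ksi at [2, 11, 17, 19] -> counters=[0,1,1,1,0,0,0,1,1,2,1,2,0,0,2,0,1,3,0,1,1,3,1,1,1]
Step 7: insert k at [3, 8, 9, 14] -> counters=[0,1,1,2,0,0,0,1,2,3,1,2,0,0,3,0,1,3,0,1,1,3,1,1,1]
Step 8: insert y at [6, 8, 10, 15] -> counters=[0,1,1,2,0,0,1,1,3,3,2,2,0,0,3,1,1,3,0,1,1,3,1,1,1]
Step 9: insert uy at [14, 16, 23, 24] -> counters=[0,1,1,2,0,0,1,1,3,3,2,2,0,0,4,1,2,3,0,1,1,3,1,2,2]
Query ghj: check counters[3]=2 counters[4]=0 counters[20]=1 counters[24]=2 -> no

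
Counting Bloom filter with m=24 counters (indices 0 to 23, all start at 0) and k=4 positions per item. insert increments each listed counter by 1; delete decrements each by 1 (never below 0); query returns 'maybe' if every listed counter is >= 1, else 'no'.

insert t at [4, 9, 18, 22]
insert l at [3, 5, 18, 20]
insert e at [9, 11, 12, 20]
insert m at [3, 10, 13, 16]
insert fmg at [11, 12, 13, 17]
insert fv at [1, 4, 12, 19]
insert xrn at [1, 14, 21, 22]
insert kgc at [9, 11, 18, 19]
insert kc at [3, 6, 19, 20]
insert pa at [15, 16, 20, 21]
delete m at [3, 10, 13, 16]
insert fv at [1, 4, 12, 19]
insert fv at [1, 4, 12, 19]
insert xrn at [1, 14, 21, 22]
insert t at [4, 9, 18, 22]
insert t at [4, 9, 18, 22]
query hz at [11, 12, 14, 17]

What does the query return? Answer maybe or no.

Step 1: insert t at [4, 9, 18, 22] -> counters=[0,0,0,0,1,0,0,0,0,1,0,0,0,0,0,0,0,0,1,0,0,0,1,0]
Step 2: insert l at [3, 5, 18, 20] -> counters=[0,0,0,1,1,1,0,0,0,1,0,0,0,0,0,0,0,0,2,0,1,0,1,0]
Step 3: insert e at [9, 11, 12, 20] -> counters=[0,0,0,1,1,1,0,0,0,2,0,1,1,0,0,0,0,0,2,0,2,0,1,0]
Step 4: insert m at [3, 10, 13, 16] -> counters=[0,0,0,2,1,1,0,0,0,2,1,1,1,1,0,0,1,0,2,0,2,0,1,0]
Step 5: insert fmg at [11, 12, 13, 17] -> counters=[0,0,0,2,1,1,0,0,0,2,1,2,2,2,0,0,1,1,2,0,2,0,1,0]
Step 6: insert fv at [1, 4, 12, 19] -> counters=[0,1,0,2,2,1,0,0,0,2,1,2,3,2,0,0,1,1,2,1,2,0,1,0]
Step 7: insert xrn at [1, 14, 21, 22] -> counters=[0,2,0,2,2,1,0,0,0,2,1,2,3,2,1,0,1,1,2,1,2,1,2,0]
Step 8: insert kgc at [9, 11, 18, 19] -> counters=[0,2,0,2,2,1,0,0,0,3,1,3,3,2,1,0,1,1,3,2,2,1,2,0]
Step 9: insert kc at [3, 6, 19, 20] -> counters=[0,2,0,3,2,1,1,0,0,3,1,3,3,2,1,0,1,1,3,3,3,1,2,0]
Step 10: insert pa at [15, 16, 20, 21] -> counters=[0,2,0,3,2,1,1,0,0,3,1,3,3,2,1,1,2,1,3,3,4,2,2,0]
Step 11: delete m at [3, 10, 13, 16] -> counters=[0,2,0,2,2,1,1,0,0,3,0,3,3,1,1,1,1,1,3,3,4,2,2,0]
Step 12: insert fv at [1, 4, 12, 19] -> counters=[0,3,0,2,3,1,1,0,0,3,0,3,4,1,1,1,1,1,3,4,4,2,2,0]
Step 13: insert fv at [1, 4, 12, 19] -> counters=[0,4,0,2,4,1,1,0,0,3,0,3,5,1,1,1,1,1,3,5,4,2,2,0]
Step 14: insert xrn at [1, 14, 21, 22] -> counters=[0,5,0,2,4,1,1,0,0,3,0,3,5,1,2,1,1,1,3,5,4,3,3,0]
Step 15: insert t at [4, 9, 18, 22] -> counters=[0,5,0,2,5,1,1,0,0,4,0,3,5,1,2,1,1,1,4,5,4,3,4,0]
Step 16: insert t at [4, 9, 18, 22] -> counters=[0,5,0,2,6,1,1,0,0,5,0,3,5,1,2,1,1,1,5,5,4,3,5,0]
Query hz: check counters[11]=3 counters[12]=5 counters[14]=2 counters[17]=1 -> maybe

Answer: maybe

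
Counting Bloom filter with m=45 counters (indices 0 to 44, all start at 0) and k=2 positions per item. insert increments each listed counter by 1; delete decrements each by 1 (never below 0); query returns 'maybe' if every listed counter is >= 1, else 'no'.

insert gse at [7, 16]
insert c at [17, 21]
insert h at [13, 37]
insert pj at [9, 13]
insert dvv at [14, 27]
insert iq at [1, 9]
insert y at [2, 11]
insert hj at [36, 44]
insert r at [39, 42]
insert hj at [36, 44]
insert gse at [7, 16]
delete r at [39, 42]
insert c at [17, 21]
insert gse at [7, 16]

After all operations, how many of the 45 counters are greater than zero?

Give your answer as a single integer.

Step 1: insert gse at [7, 16] -> counters=[0,0,0,0,0,0,0,1,0,0,0,0,0,0,0,0,1,0,0,0,0,0,0,0,0,0,0,0,0,0,0,0,0,0,0,0,0,0,0,0,0,0,0,0,0]
Step 2: insert c at [17, 21] -> counters=[0,0,0,0,0,0,0,1,0,0,0,0,0,0,0,0,1,1,0,0,0,1,0,0,0,0,0,0,0,0,0,0,0,0,0,0,0,0,0,0,0,0,0,0,0]
Step 3: insert h at [13, 37] -> counters=[0,0,0,0,0,0,0,1,0,0,0,0,0,1,0,0,1,1,0,0,0,1,0,0,0,0,0,0,0,0,0,0,0,0,0,0,0,1,0,0,0,0,0,0,0]
Step 4: insert pj at [9, 13] -> counters=[0,0,0,0,0,0,0,1,0,1,0,0,0,2,0,0,1,1,0,0,0,1,0,0,0,0,0,0,0,0,0,0,0,0,0,0,0,1,0,0,0,0,0,0,0]
Step 5: insert dvv at [14, 27] -> counters=[0,0,0,0,0,0,0,1,0,1,0,0,0,2,1,0,1,1,0,0,0,1,0,0,0,0,0,1,0,0,0,0,0,0,0,0,0,1,0,0,0,0,0,0,0]
Step 6: insert iq at [1, 9] -> counters=[0,1,0,0,0,0,0,1,0,2,0,0,0,2,1,0,1,1,0,0,0,1,0,0,0,0,0,1,0,0,0,0,0,0,0,0,0,1,0,0,0,0,0,0,0]
Step 7: insert y at [2, 11] -> counters=[0,1,1,0,0,0,0,1,0,2,0,1,0,2,1,0,1,1,0,0,0,1,0,0,0,0,0,1,0,0,0,0,0,0,0,0,0,1,0,0,0,0,0,0,0]
Step 8: insert hj at [36, 44] -> counters=[0,1,1,0,0,0,0,1,0,2,0,1,0,2,1,0,1,1,0,0,0,1,0,0,0,0,0,1,0,0,0,0,0,0,0,0,1,1,0,0,0,0,0,0,1]
Step 9: insert r at [39, 42] -> counters=[0,1,1,0,0,0,0,1,0,2,0,1,0,2,1,0,1,1,0,0,0,1,0,0,0,0,0,1,0,0,0,0,0,0,0,0,1,1,0,1,0,0,1,0,1]
Step 10: insert hj at [36, 44] -> counters=[0,1,1,0,0,0,0,1,0,2,0,1,0,2,1,0,1,1,0,0,0,1,0,0,0,0,0,1,0,0,0,0,0,0,0,0,2,1,0,1,0,0,1,0,2]
Step 11: insert gse at [7, 16] -> counters=[0,1,1,0,0,0,0,2,0,2,0,1,0,2,1,0,2,1,0,0,0,1,0,0,0,0,0,1,0,0,0,0,0,0,0,0,2,1,0,1,0,0,1,0,2]
Step 12: delete r at [39, 42] -> counters=[0,1,1,0,0,0,0,2,0,2,0,1,0,2,1,0,2,1,0,0,0,1,0,0,0,0,0,1,0,0,0,0,0,0,0,0,2,1,0,0,0,0,0,0,2]
Step 13: insert c at [17, 21] -> counters=[0,1,1,0,0,0,0,2,0,2,0,1,0,2,1,0,2,2,0,0,0,2,0,0,0,0,0,1,0,0,0,0,0,0,0,0,2,1,0,0,0,0,0,0,2]
Step 14: insert gse at [7, 16] -> counters=[0,1,1,0,0,0,0,3,0,2,0,1,0,2,1,0,3,2,0,0,0,2,0,0,0,0,0,1,0,0,0,0,0,0,0,0,2,1,0,0,0,0,0,0,2]
Final counters=[0,1,1,0,0,0,0,3,0,2,0,1,0,2,1,0,3,2,0,0,0,2,0,0,0,0,0,1,0,0,0,0,0,0,0,0,2,1,0,0,0,0,0,0,2] -> 14 nonzero

Answer: 14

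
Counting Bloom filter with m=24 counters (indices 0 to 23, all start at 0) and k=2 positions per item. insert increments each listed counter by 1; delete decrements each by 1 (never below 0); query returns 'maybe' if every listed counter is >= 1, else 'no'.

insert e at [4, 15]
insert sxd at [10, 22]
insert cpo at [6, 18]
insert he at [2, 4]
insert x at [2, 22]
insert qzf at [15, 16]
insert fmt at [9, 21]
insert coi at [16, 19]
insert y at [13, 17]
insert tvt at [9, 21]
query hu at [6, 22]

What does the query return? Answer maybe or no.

Step 1: insert e at [4, 15] -> counters=[0,0,0,0,1,0,0,0,0,0,0,0,0,0,0,1,0,0,0,0,0,0,0,0]
Step 2: insert sxd at [10, 22] -> counters=[0,0,0,0,1,0,0,0,0,0,1,0,0,0,0,1,0,0,0,0,0,0,1,0]
Step 3: insert cpo at [6, 18] -> counters=[0,0,0,0,1,0,1,0,0,0,1,0,0,0,0,1,0,0,1,0,0,0,1,0]
Step 4: insert he at [2, 4] -> counters=[0,0,1,0,2,0,1,0,0,0,1,0,0,0,0,1,0,0,1,0,0,0,1,0]
Step 5: insert x at [2, 22] -> counters=[0,0,2,0,2,0,1,0,0,0,1,0,0,0,0,1,0,0,1,0,0,0,2,0]
Step 6: insert qzf at [15, 16] -> counters=[0,0,2,0,2,0,1,0,0,0,1,0,0,0,0,2,1,0,1,0,0,0,2,0]
Step 7: insert fmt at [9, 21] -> counters=[0,0,2,0,2,0,1,0,0,1,1,0,0,0,0,2,1,0,1,0,0,1,2,0]
Step 8: insert coi at [16, 19] -> counters=[0,0,2,0,2,0,1,0,0,1,1,0,0,0,0,2,2,0,1,1,0,1,2,0]
Step 9: insert y at [13, 17] -> counters=[0,0,2,0,2,0,1,0,0,1,1,0,0,1,0,2,2,1,1,1,0,1,2,0]
Step 10: insert tvt at [9, 21] -> counters=[0,0,2,0,2,0,1,0,0,2,1,0,0,1,0,2,2,1,1,1,0,2,2,0]
Query hu: check counters[6]=1 counters[22]=2 -> maybe

Answer: maybe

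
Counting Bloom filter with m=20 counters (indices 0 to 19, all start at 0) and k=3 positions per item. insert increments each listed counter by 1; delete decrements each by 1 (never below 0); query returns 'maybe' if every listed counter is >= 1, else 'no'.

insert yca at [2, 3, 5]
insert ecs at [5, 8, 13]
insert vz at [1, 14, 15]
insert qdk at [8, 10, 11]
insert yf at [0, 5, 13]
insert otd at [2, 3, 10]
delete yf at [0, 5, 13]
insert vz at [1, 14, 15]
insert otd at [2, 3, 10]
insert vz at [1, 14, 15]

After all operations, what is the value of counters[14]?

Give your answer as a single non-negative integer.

Step 1: insert yca at [2, 3, 5] -> counters=[0,0,1,1,0,1,0,0,0,0,0,0,0,0,0,0,0,0,0,0]
Step 2: insert ecs at [5, 8, 13] -> counters=[0,0,1,1,0,2,0,0,1,0,0,0,0,1,0,0,0,0,0,0]
Step 3: insert vz at [1, 14, 15] -> counters=[0,1,1,1,0,2,0,0,1,0,0,0,0,1,1,1,0,0,0,0]
Step 4: insert qdk at [8, 10, 11] -> counters=[0,1,1,1,0,2,0,0,2,0,1,1,0,1,1,1,0,0,0,0]
Step 5: insert yf at [0, 5, 13] -> counters=[1,1,1,1,0,3,0,0,2,0,1,1,0,2,1,1,0,0,0,0]
Step 6: insert otd at [2, 3, 10] -> counters=[1,1,2,2,0,3,0,0,2,0,2,1,0,2,1,1,0,0,0,0]
Step 7: delete yf at [0, 5, 13] -> counters=[0,1,2,2,0,2,0,0,2,0,2,1,0,1,1,1,0,0,0,0]
Step 8: insert vz at [1, 14, 15] -> counters=[0,2,2,2,0,2,0,0,2,0,2,1,0,1,2,2,0,0,0,0]
Step 9: insert otd at [2, 3, 10] -> counters=[0,2,3,3,0,2,0,0,2,0,3,1,0,1,2,2,0,0,0,0]
Step 10: insert vz at [1, 14, 15] -> counters=[0,3,3,3,0,2,0,0,2,0,3,1,0,1,3,3,0,0,0,0]
Final counters=[0,3,3,3,0,2,0,0,2,0,3,1,0,1,3,3,0,0,0,0] -> counters[14]=3

Answer: 3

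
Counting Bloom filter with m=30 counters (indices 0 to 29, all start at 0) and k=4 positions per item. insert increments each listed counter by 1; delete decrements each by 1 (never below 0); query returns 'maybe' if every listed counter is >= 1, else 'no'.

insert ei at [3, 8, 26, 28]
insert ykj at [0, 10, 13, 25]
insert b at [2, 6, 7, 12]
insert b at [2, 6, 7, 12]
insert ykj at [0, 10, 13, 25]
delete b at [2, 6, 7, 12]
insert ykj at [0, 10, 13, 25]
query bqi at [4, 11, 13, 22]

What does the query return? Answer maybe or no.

Answer: no

Derivation:
Step 1: insert ei at [3, 8, 26, 28] -> counters=[0,0,0,1,0,0,0,0,1,0,0,0,0,0,0,0,0,0,0,0,0,0,0,0,0,0,1,0,1,0]
Step 2: insert ykj at [0, 10, 13, 25] -> counters=[1,0,0,1,0,0,0,0,1,0,1,0,0,1,0,0,0,0,0,0,0,0,0,0,0,1,1,0,1,0]
Step 3: insert b at [2, 6, 7, 12] -> counters=[1,0,1,1,0,0,1,1,1,0,1,0,1,1,0,0,0,0,0,0,0,0,0,0,0,1,1,0,1,0]
Step 4: insert b at [2, 6, 7, 12] -> counters=[1,0,2,1,0,0,2,2,1,0,1,0,2,1,0,0,0,0,0,0,0,0,0,0,0,1,1,0,1,0]
Step 5: insert ykj at [0, 10, 13, 25] -> counters=[2,0,2,1,0,0,2,2,1,0,2,0,2,2,0,0,0,0,0,0,0,0,0,0,0,2,1,0,1,0]
Step 6: delete b at [2, 6, 7, 12] -> counters=[2,0,1,1,0,0,1,1,1,0,2,0,1,2,0,0,0,0,0,0,0,0,0,0,0,2,1,0,1,0]
Step 7: insert ykj at [0, 10, 13, 25] -> counters=[3,0,1,1,0,0,1,1,1,0,3,0,1,3,0,0,0,0,0,0,0,0,0,0,0,3,1,0,1,0]
Query bqi: check counters[4]=0 counters[11]=0 counters[13]=3 counters[22]=0 -> no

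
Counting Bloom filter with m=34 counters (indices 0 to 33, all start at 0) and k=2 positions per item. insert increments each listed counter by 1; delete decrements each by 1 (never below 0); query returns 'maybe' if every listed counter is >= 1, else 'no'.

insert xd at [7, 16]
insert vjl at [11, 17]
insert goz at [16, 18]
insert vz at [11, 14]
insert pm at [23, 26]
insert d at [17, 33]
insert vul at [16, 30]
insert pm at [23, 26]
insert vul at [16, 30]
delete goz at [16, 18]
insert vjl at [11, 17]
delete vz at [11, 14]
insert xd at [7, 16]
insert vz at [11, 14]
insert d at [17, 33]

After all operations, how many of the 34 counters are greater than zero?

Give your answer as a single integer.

Step 1: insert xd at [7, 16] -> counters=[0,0,0,0,0,0,0,1,0,0,0,0,0,0,0,0,1,0,0,0,0,0,0,0,0,0,0,0,0,0,0,0,0,0]
Step 2: insert vjl at [11, 17] -> counters=[0,0,0,0,0,0,0,1,0,0,0,1,0,0,0,0,1,1,0,0,0,0,0,0,0,0,0,0,0,0,0,0,0,0]
Step 3: insert goz at [16, 18] -> counters=[0,0,0,0,0,0,0,1,0,0,0,1,0,0,0,0,2,1,1,0,0,0,0,0,0,0,0,0,0,0,0,0,0,0]
Step 4: insert vz at [11, 14] -> counters=[0,0,0,0,0,0,0,1,0,0,0,2,0,0,1,0,2,1,1,0,0,0,0,0,0,0,0,0,0,0,0,0,0,0]
Step 5: insert pm at [23, 26] -> counters=[0,0,0,0,0,0,0,1,0,0,0,2,0,0,1,0,2,1,1,0,0,0,0,1,0,0,1,0,0,0,0,0,0,0]
Step 6: insert d at [17, 33] -> counters=[0,0,0,0,0,0,0,1,0,0,0,2,0,0,1,0,2,2,1,0,0,0,0,1,0,0,1,0,0,0,0,0,0,1]
Step 7: insert vul at [16, 30] -> counters=[0,0,0,0,0,0,0,1,0,0,0,2,0,0,1,0,3,2,1,0,0,0,0,1,0,0,1,0,0,0,1,0,0,1]
Step 8: insert pm at [23, 26] -> counters=[0,0,0,0,0,0,0,1,0,0,0,2,0,0,1,0,3,2,1,0,0,0,0,2,0,0,2,0,0,0,1,0,0,1]
Step 9: insert vul at [16, 30] -> counters=[0,0,0,0,0,0,0,1,0,0,0,2,0,0,1,0,4,2,1,0,0,0,0,2,0,0,2,0,0,0,2,0,0,1]
Step 10: delete goz at [16, 18] -> counters=[0,0,0,0,0,0,0,1,0,0,0,2,0,0,1,0,3,2,0,0,0,0,0,2,0,0,2,0,0,0,2,0,0,1]
Step 11: insert vjl at [11, 17] -> counters=[0,0,0,0,0,0,0,1,0,0,0,3,0,0,1,0,3,3,0,0,0,0,0,2,0,0,2,0,0,0,2,0,0,1]
Step 12: delete vz at [11, 14] -> counters=[0,0,0,0,0,0,0,1,0,0,0,2,0,0,0,0,3,3,0,0,0,0,0,2,0,0,2,0,0,0,2,0,0,1]
Step 13: insert xd at [7, 16] -> counters=[0,0,0,0,0,0,0,2,0,0,0,2,0,0,0,0,4,3,0,0,0,0,0,2,0,0,2,0,0,0,2,0,0,1]
Step 14: insert vz at [11, 14] -> counters=[0,0,0,0,0,0,0,2,0,0,0,3,0,0,1,0,4,3,0,0,0,0,0,2,0,0,2,0,0,0,2,0,0,1]
Step 15: insert d at [17, 33] -> counters=[0,0,0,0,0,0,0,2,0,0,0,3,0,0,1,0,4,4,0,0,0,0,0,2,0,0,2,0,0,0,2,0,0,2]
Final counters=[0,0,0,0,0,0,0,2,0,0,0,3,0,0,1,0,4,4,0,0,0,0,0,2,0,0,2,0,0,0,2,0,0,2] -> 9 nonzero

Answer: 9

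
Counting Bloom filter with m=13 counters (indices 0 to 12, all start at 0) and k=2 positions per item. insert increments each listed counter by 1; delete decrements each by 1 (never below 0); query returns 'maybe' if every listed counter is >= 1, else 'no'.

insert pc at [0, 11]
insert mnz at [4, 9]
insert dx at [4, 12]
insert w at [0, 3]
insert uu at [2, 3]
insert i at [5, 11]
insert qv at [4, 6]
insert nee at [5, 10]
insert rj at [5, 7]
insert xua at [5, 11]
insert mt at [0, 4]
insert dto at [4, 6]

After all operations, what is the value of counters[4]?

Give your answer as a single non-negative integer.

Step 1: insert pc at [0, 11] -> counters=[1,0,0,0,0,0,0,0,0,0,0,1,0]
Step 2: insert mnz at [4, 9] -> counters=[1,0,0,0,1,0,0,0,0,1,0,1,0]
Step 3: insert dx at [4, 12] -> counters=[1,0,0,0,2,0,0,0,0,1,0,1,1]
Step 4: insert w at [0, 3] -> counters=[2,0,0,1,2,0,0,0,0,1,0,1,1]
Step 5: insert uu at [2, 3] -> counters=[2,0,1,2,2,0,0,0,0,1,0,1,1]
Step 6: insert i at [5, 11] -> counters=[2,0,1,2,2,1,0,0,0,1,0,2,1]
Step 7: insert qv at [4, 6] -> counters=[2,0,1,2,3,1,1,0,0,1,0,2,1]
Step 8: insert nee at [5, 10] -> counters=[2,0,1,2,3,2,1,0,0,1,1,2,1]
Step 9: insert rj at [5, 7] -> counters=[2,0,1,2,3,3,1,1,0,1,1,2,1]
Step 10: insert xua at [5, 11] -> counters=[2,0,1,2,3,4,1,1,0,1,1,3,1]
Step 11: insert mt at [0, 4] -> counters=[3,0,1,2,4,4,1,1,0,1,1,3,1]
Step 12: insert dto at [4, 6] -> counters=[3,0,1,2,5,4,2,1,0,1,1,3,1]
Final counters=[3,0,1,2,5,4,2,1,0,1,1,3,1] -> counters[4]=5

Answer: 5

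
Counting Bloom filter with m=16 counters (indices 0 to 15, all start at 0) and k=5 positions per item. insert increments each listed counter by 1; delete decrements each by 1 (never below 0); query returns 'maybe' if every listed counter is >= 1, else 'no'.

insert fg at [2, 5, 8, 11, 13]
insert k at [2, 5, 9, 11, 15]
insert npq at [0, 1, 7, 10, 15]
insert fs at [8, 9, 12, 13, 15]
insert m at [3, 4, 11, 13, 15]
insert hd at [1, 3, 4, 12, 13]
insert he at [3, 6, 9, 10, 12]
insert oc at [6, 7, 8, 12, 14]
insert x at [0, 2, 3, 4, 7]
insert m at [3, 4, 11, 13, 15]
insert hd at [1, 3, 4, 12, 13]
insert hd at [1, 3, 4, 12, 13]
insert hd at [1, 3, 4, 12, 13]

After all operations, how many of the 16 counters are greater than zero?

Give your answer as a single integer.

Step 1: insert fg at [2, 5, 8, 11, 13] -> counters=[0,0,1,0,0,1,0,0,1,0,0,1,0,1,0,0]
Step 2: insert k at [2, 5, 9, 11, 15] -> counters=[0,0,2,0,0,2,0,0,1,1,0,2,0,1,0,1]
Step 3: insert npq at [0, 1, 7, 10, 15] -> counters=[1,1,2,0,0,2,0,1,1,1,1,2,0,1,0,2]
Step 4: insert fs at [8, 9, 12, 13, 15] -> counters=[1,1,2,0,0,2,0,1,2,2,1,2,1,2,0,3]
Step 5: insert m at [3, 4, 11, 13, 15] -> counters=[1,1,2,1,1,2,0,1,2,2,1,3,1,3,0,4]
Step 6: insert hd at [1, 3, 4, 12, 13] -> counters=[1,2,2,2,2,2,0,1,2,2,1,3,2,4,0,4]
Step 7: insert he at [3, 6, 9, 10, 12] -> counters=[1,2,2,3,2,2,1,1,2,3,2,3,3,4,0,4]
Step 8: insert oc at [6, 7, 8, 12, 14] -> counters=[1,2,2,3,2,2,2,2,3,3,2,3,4,4,1,4]
Step 9: insert x at [0, 2, 3, 4, 7] -> counters=[2,2,3,4,3,2,2,3,3,3,2,3,4,4,1,4]
Step 10: insert m at [3, 4, 11, 13, 15] -> counters=[2,2,3,5,4,2,2,3,3,3,2,4,4,5,1,5]
Step 11: insert hd at [1, 3, 4, 12, 13] -> counters=[2,3,3,6,5,2,2,3,3,3,2,4,5,6,1,5]
Step 12: insert hd at [1, 3, 4, 12, 13] -> counters=[2,4,3,7,6,2,2,3,3,3,2,4,6,7,1,5]
Step 13: insert hd at [1, 3, 4, 12, 13] -> counters=[2,5,3,8,7,2,2,3,3,3,2,4,7,8,1,5]
Final counters=[2,5,3,8,7,2,2,3,3,3,2,4,7,8,1,5] -> 16 nonzero

Answer: 16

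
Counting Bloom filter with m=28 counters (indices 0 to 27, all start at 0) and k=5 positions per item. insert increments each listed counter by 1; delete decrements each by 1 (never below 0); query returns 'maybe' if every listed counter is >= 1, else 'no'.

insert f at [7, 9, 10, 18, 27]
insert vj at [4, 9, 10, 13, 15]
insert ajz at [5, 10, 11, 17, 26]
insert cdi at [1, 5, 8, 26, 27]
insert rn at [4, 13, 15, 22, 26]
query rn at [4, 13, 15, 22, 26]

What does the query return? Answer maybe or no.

Answer: maybe

Derivation:
Step 1: insert f at [7, 9, 10, 18, 27] -> counters=[0,0,0,0,0,0,0,1,0,1,1,0,0,0,0,0,0,0,1,0,0,0,0,0,0,0,0,1]
Step 2: insert vj at [4, 9, 10, 13, 15] -> counters=[0,0,0,0,1,0,0,1,0,2,2,0,0,1,0,1,0,0,1,0,0,0,0,0,0,0,0,1]
Step 3: insert ajz at [5, 10, 11, 17, 26] -> counters=[0,0,0,0,1,1,0,1,0,2,3,1,0,1,0,1,0,1,1,0,0,0,0,0,0,0,1,1]
Step 4: insert cdi at [1, 5, 8, 26, 27] -> counters=[0,1,0,0,1,2,0,1,1,2,3,1,0,1,0,1,0,1,1,0,0,0,0,0,0,0,2,2]
Step 5: insert rn at [4, 13, 15, 22, 26] -> counters=[0,1,0,0,2,2,0,1,1,2,3,1,0,2,0,2,0,1,1,0,0,0,1,0,0,0,3,2]
Query rn: check counters[4]=2 counters[13]=2 counters[15]=2 counters[22]=1 counters[26]=3 -> maybe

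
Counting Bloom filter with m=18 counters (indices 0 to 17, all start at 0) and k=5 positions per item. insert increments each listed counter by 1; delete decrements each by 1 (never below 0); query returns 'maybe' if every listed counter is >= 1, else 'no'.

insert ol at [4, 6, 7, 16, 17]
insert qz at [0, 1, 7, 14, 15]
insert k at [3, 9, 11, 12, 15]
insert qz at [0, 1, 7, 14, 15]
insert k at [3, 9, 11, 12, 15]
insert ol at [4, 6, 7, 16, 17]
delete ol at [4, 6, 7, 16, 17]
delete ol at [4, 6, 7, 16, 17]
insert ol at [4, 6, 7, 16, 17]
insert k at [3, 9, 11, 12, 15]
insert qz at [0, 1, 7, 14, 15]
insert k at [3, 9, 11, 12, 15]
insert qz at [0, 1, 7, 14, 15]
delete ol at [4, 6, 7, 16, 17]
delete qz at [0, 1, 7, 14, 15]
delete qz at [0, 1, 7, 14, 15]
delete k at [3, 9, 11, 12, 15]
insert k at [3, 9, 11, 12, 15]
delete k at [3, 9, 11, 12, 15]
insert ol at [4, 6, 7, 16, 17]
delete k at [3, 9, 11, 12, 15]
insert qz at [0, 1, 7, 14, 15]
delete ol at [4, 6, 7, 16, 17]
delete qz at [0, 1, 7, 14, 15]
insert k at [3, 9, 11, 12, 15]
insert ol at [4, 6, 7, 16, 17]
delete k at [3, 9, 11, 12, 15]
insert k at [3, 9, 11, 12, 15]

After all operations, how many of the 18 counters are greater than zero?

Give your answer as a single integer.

Step 1: insert ol at [4, 6, 7, 16, 17] -> counters=[0,0,0,0,1,0,1,1,0,0,0,0,0,0,0,0,1,1]
Step 2: insert qz at [0, 1, 7, 14, 15] -> counters=[1,1,0,0,1,0,1,2,0,0,0,0,0,0,1,1,1,1]
Step 3: insert k at [3, 9, 11, 12, 15] -> counters=[1,1,0,1,1,0,1,2,0,1,0,1,1,0,1,2,1,1]
Step 4: insert qz at [0, 1, 7, 14, 15] -> counters=[2,2,0,1,1,0,1,3,0,1,0,1,1,0,2,3,1,1]
Step 5: insert k at [3, 9, 11, 12, 15] -> counters=[2,2,0,2,1,0,1,3,0,2,0,2,2,0,2,4,1,1]
Step 6: insert ol at [4, 6, 7, 16, 17] -> counters=[2,2,0,2,2,0,2,4,0,2,0,2,2,0,2,4,2,2]
Step 7: delete ol at [4, 6, 7, 16, 17] -> counters=[2,2,0,2,1,0,1,3,0,2,0,2,2,0,2,4,1,1]
Step 8: delete ol at [4, 6, 7, 16, 17] -> counters=[2,2,0,2,0,0,0,2,0,2,0,2,2,0,2,4,0,0]
Step 9: insert ol at [4, 6, 7, 16, 17] -> counters=[2,2,0,2,1,0,1,3,0,2,0,2,2,0,2,4,1,1]
Step 10: insert k at [3, 9, 11, 12, 15] -> counters=[2,2,0,3,1,0,1,3,0,3,0,3,3,0,2,5,1,1]
Step 11: insert qz at [0, 1, 7, 14, 15] -> counters=[3,3,0,3,1,0,1,4,0,3,0,3,3,0,3,6,1,1]
Step 12: insert k at [3, 9, 11, 12, 15] -> counters=[3,3,0,4,1,0,1,4,0,4,0,4,4,0,3,7,1,1]
Step 13: insert qz at [0, 1, 7, 14, 15] -> counters=[4,4,0,4,1,0,1,5,0,4,0,4,4,0,4,8,1,1]
Step 14: delete ol at [4, 6, 7, 16, 17] -> counters=[4,4,0,4,0,0,0,4,0,4,0,4,4,0,4,8,0,0]
Step 15: delete qz at [0, 1, 7, 14, 15] -> counters=[3,3,0,4,0,0,0,3,0,4,0,4,4,0,3,7,0,0]
Step 16: delete qz at [0, 1, 7, 14, 15] -> counters=[2,2,0,4,0,0,0,2,0,4,0,4,4,0,2,6,0,0]
Step 17: delete k at [3, 9, 11, 12, 15] -> counters=[2,2,0,3,0,0,0,2,0,3,0,3,3,0,2,5,0,0]
Step 18: insert k at [3, 9, 11, 12, 15] -> counters=[2,2,0,4,0,0,0,2,0,4,0,4,4,0,2,6,0,0]
Step 19: delete k at [3, 9, 11, 12, 15] -> counters=[2,2,0,3,0,0,0,2,0,3,0,3,3,0,2,5,0,0]
Step 20: insert ol at [4, 6, 7, 16, 17] -> counters=[2,2,0,3,1,0,1,3,0,3,0,3,3,0,2,5,1,1]
Step 21: delete k at [3, 9, 11, 12, 15] -> counters=[2,2,0,2,1,0,1,3,0,2,0,2,2,0,2,4,1,1]
Step 22: insert qz at [0, 1, 7, 14, 15] -> counters=[3,3,0,2,1,0,1,4,0,2,0,2,2,0,3,5,1,1]
Step 23: delete ol at [4, 6, 7, 16, 17] -> counters=[3,3,0,2,0,0,0,3,0,2,0,2,2,0,3,5,0,0]
Step 24: delete qz at [0, 1, 7, 14, 15] -> counters=[2,2,0,2,0,0,0,2,0,2,0,2,2,0,2,4,0,0]
Step 25: insert k at [3, 9, 11, 12, 15] -> counters=[2,2,0,3,0,0,0,2,0,3,0,3,3,0,2,5,0,0]
Step 26: insert ol at [4, 6, 7, 16, 17] -> counters=[2,2,0,3,1,0,1,3,0,3,0,3,3,0,2,5,1,1]
Step 27: delete k at [3, 9, 11, 12, 15] -> counters=[2,2,0,2,1,0,1,3,0,2,0,2,2,0,2,4,1,1]
Step 28: insert k at [3, 9, 11, 12, 15] -> counters=[2,2,0,3,1,0,1,3,0,3,0,3,3,0,2,5,1,1]
Final counters=[2,2,0,3,1,0,1,3,0,3,0,3,3,0,2,5,1,1] -> 13 nonzero

Answer: 13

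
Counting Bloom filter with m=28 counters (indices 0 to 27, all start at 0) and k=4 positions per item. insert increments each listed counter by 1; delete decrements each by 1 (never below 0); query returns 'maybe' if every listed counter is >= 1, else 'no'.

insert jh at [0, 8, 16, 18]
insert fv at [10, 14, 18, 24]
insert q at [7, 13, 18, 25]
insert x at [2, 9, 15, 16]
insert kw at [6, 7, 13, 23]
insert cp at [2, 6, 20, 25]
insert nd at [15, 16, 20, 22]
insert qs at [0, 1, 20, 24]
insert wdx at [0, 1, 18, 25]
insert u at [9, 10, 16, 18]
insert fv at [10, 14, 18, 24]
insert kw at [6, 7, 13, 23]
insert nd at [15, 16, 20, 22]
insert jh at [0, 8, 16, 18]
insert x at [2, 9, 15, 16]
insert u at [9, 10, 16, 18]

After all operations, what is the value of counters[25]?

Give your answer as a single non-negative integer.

Answer: 3

Derivation:
Step 1: insert jh at [0, 8, 16, 18] -> counters=[1,0,0,0,0,0,0,0,1,0,0,0,0,0,0,0,1,0,1,0,0,0,0,0,0,0,0,0]
Step 2: insert fv at [10, 14, 18, 24] -> counters=[1,0,0,0,0,0,0,0,1,0,1,0,0,0,1,0,1,0,2,0,0,0,0,0,1,0,0,0]
Step 3: insert q at [7, 13, 18, 25] -> counters=[1,0,0,0,0,0,0,1,1,0,1,0,0,1,1,0,1,0,3,0,0,0,0,0,1,1,0,0]
Step 4: insert x at [2, 9, 15, 16] -> counters=[1,0,1,0,0,0,0,1,1,1,1,0,0,1,1,1,2,0,3,0,0,0,0,0,1,1,0,0]
Step 5: insert kw at [6, 7, 13, 23] -> counters=[1,0,1,0,0,0,1,2,1,1,1,0,0,2,1,1,2,0,3,0,0,0,0,1,1,1,0,0]
Step 6: insert cp at [2, 6, 20, 25] -> counters=[1,0,2,0,0,0,2,2,1,1,1,0,0,2,1,1,2,0,3,0,1,0,0,1,1,2,0,0]
Step 7: insert nd at [15, 16, 20, 22] -> counters=[1,0,2,0,0,0,2,2,1,1,1,0,0,2,1,2,3,0,3,0,2,0,1,1,1,2,0,0]
Step 8: insert qs at [0, 1, 20, 24] -> counters=[2,1,2,0,0,0,2,2,1,1,1,0,0,2,1,2,3,0,3,0,3,0,1,1,2,2,0,0]
Step 9: insert wdx at [0, 1, 18, 25] -> counters=[3,2,2,0,0,0,2,2,1,1,1,0,0,2,1,2,3,0,4,0,3,0,1,1,2,3,0,0]
Step 10: insert u at [9, 10, 16, 18] -> counters=[3,2,2,0,0,0,2,2,1,2,2,0,0,2,1,2,4,0,5,0,3,0,1,1,2,3,0,0]
Step 11: insert fv at [10, 14, 18, 24] -> counters=[3,2,2,0,0,0,2,2,1,2,3,0,0,2,2,2,4,0,6,0,3,0,1,1,3,3,0,0]
Step 12: insert kw at [6, 7, 13, 23] -> counters=[3,2,2,0,0,0,3,3,1,2,3,0,0,3,2,2,4,0,6,0,3,0,1,2,3,3,0,0]
Step 13: insert nd at [15, 16, 20, 22] -> counters=[3,2,2,0,0,0,3,3,1,2,3,0,0,3,2,3,5,0,6,0,4,0,2,2,3,3,0,0]
Step 14: insert jh at [0, 8, 16, 18] -> counters=[4,2,2,0,0,0,3,3,2,2,3,0,0,3,2,3,6,0,7,0,4,0,2,2,3,3,0,0]
Step 15: insert x at [2, 9, 15, 16] -> counters=[4,2,3,0,0,0,3,3,2,3,3,0,0,3,2,4,7,0,7,0,4,0,2,2,3,3,0,0]
Step 16: insert u at [9, 10, 16, 18] -> counters=[4,2,3,0,0,0,3,3,2,4,4,0,0,3,2,4,8,0,8,0,4,0,2,2,3,3,0,0]
Final counters=[4,2,3,0,0,0,3,3,2,4,4,0,0,3,2,4,8,0,8,0,4,0,2,2,3,3,0,0] -> counters[25]=3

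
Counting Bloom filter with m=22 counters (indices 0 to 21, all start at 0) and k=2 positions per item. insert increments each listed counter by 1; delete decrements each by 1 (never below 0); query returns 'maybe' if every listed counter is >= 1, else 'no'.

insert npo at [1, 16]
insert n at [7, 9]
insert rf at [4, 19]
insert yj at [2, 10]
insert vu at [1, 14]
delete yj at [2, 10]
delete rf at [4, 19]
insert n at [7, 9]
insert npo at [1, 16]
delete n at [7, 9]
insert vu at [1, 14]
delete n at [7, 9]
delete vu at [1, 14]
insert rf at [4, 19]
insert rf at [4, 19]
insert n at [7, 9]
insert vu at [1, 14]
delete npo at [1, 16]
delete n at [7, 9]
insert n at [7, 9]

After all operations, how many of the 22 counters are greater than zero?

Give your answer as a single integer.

Answer: 7

Derivation:
Step 1: insert npo at [1, 16] -> counters=[0,1,0,0,0,0,0,0,0,0,0,0,0,0,0,0,1,0,0,0,0,0]
Step 2: insert n at [7, 9] -> counters=[0,1,0,0,0,0,0,1,0,1,0,0,0,0,0,0,1,0,0,0,0,0]
Step 3: insert rf at [4, 19] -> counters=[0,1,0,0,1,0,0,1,0,1,0,0,0,0,0,0,1,0,0,1,0,0]
Step 4: insert yj at [2, 10] -> counters=[0,1,1,0,1,0,0,1,0,1,1,0,0,0,0,0,1,0,0,1,0,0]
Step 5: insert vu at [1, 14] -> counters=[0,2,1,0,1,0,0,1,0,1,1,0,0,0,1,0,1,0,0,1,0,0]
Step 6: delete yj at [2, 10] -> counters=[0,2,0,0,1,0,0,1,0,1,0,0,0,0,1,0,1,0,0,1,0,0]
Step 7: delete rf at [4, 19] -> counters=[0,2,0,0,0,0,0,1,0,1,0,0,0,0,1,0,1,0,0,0,0,0]
Step 8: insert n at [7, 9] -> counters=[0,2,0,0,0,0,0,2,0,2,0,0,0,0,1,0,1,0,0,0,0,0]
Step 9: insert npo at [1, 16] -> counters=[0,3,0,0,0,0,0,2,0,2,0,0,0,0,1,0,2,0,0,0,0,0]
Step 10: delete n at [7, 9] -> counters=[0,3,0,0,0,0,0,1,0,1,0,0,0,0,1,0,2,0,0,0,0,0]
Step 11: insert vu at [1, 14] -> counters=[0,4,0,0,0,0,0,1,0,1,0,0,0,0,2,0,2,0,0,0,0,0]
Step 12: delete n at [7, 9] -> counters=[0,4,0,0,0,0,0,0,0,0,0,0,0,0,2,0,2,0,0,0,0,0]
Step 13: delete vu at [1, 14] -> counters=[0,3,0,0,0,0,0,0,0,0,0,0,0,0,1,0,2,0,0,0,0,0]
Step 14: insert rf at [4, 19] -> counters=[0,3,0,0,1,0,0,0,0,0,0,0,0,0,1,0,2,0,0,1,0,0]
Step 15: insert rf at [4, 19] -> counters=[0,3,0,0,2,0,0,0,0,0,0,0,0,0,1,0,2,0,0,2,0,0]
Step 16: insert n at [7, 9] -> counters=[0,3,0,0,2,0,0,1,0,1,0,0,0,0,1,0,2,0,0,2,0,0]
Step 17: insert vu at [1, 14] -> counters=[0,4,0,0,2,0,0,1,0,1,0,0,0,0,2,0,2,0,0,2,0,0]
Step 18: delete npo at [1, 16] -> counters=[0,3,0,0,2,0,0,1,0,1,0,0,0,0,2,0,1,0,0,2,0,0]
Step 19: delete n at [7, 9] -> counters=[0,3,0,0,2,0,0,0,0,0,0,0,0,0,2,0,1,0,0,2,0,0]
Step 20: insert n at [7, 9] -> counters=[0,3,0,0,2,0,0,1,0,1,0,0,0,0,2,0,1,0,0,2,0,0]
Final counters=[0,3,0,0,2,0,0,1,0,1,0,0,0,0,2,0,1,0,0,2,0,0] -> 7 nonzero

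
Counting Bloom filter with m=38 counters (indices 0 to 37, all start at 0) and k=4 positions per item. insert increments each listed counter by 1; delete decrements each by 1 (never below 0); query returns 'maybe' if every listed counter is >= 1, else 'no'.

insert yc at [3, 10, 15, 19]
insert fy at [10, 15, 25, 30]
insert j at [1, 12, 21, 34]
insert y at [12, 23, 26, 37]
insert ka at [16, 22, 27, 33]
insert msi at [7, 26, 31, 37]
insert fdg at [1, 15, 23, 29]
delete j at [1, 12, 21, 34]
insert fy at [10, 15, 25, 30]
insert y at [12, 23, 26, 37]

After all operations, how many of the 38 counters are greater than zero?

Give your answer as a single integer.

Answer: 18

Derivation:
Step 1: insert yc at [3, 10, 15, 19] -> counters=[0,0,0,1,0,0,0,0,0,0,1,0,0,0,0,1,0,0,0,1,0,0,0,0,0,0,0,0,0,0,0,0,0,0,0,0,0,0]
Step 2: insert fy at [10, 15, 25, 30] -> counters=[0,0,0,1,0,0,0,0,0,0,2,0,0,0,0,2,0,0,0,1,0,0,0,0,0,1,0,0,0,0,1,0,0,0,0,0,0,0]
Step 3: insert j at [1, 12, 21, 34] -> counters=[0,1,0,1,0,0,0,0,0,0,2,0,1,0,0,2,0,0,0,1,0,1,0,0,0,1,0,0,0,0,1,0,0,0,1,0,0,0]
Step 4: insert y at [12, 23, 26, 37] -> counters=[0,1,0,1,0,0,0,0,0,0,2,0,2,0,0,2,0,0,0,1,0,1,0,1,0,1,1,0,0,0,1,0,0,0,1,0,0,1]
Step 5: insert ka at [16, 22, 27, 33] -> counters=[0,1,0,1,0,0,0,0,0,0,2,0,2,0,0,2,1,0,0,1,0,1,1,1,0,1,1,1,0,0,1,0,0,1,1,0,0,1]
Step 6: insert msi at [7, 26, 31, 37] -> counters=[0,1,0,1,0,0,0,1,0,0,2,0,2,0,0,2,1,0,0,1,0,1,1,1,0,1,2,1,0,0,1,1,0,1,1,0,0,2]
Step 7: insert fdg at [1, 15, 23, 29] -> counters=[0,2,0,1,0,0,0,1,0,0,2,0,2,0,0,3,1,0,0,1,0,1,1,2,0,1,2,1,0,1,1,1,0,1,1,0,0,2]
Step 8: delete j at [1, 12, 21, 34] -> counters=[0,1,0,1,0,0,0,1,0,0,2,0,1,0,0,3,1,0,0,1,0,0,1,2,0,1,2,1,0,1,1,1,0,1,0,0,0,2]
Step 9: insert fy at [10, 15, 25, 30] -> counters=[0,1,0,1,0,0,0,1,0,0,3,0,1,0,0,4,1,0,0,1,0,0,1,2,0,2,2,1,0,1,2,1,0,1,0,0,0,2]
Step 10: insert y at [12, 23, 26, 37] -> counters=[0,1,0,1,0,0,0,1,0,0,3,0,2,0,0,4,1,0,0,1,0,0,1,3,0,2,3,1,0,1,2,1,0,1,0,0,0,3]
Final counters=[0,1,0,1,0,0,0,1,0,0,3,0,2,0,0,4,1,0,0,1,0,0,1,3,0,2,3,1,0,1,2,1,0,1,0,0,0,3] -> 18 nonzero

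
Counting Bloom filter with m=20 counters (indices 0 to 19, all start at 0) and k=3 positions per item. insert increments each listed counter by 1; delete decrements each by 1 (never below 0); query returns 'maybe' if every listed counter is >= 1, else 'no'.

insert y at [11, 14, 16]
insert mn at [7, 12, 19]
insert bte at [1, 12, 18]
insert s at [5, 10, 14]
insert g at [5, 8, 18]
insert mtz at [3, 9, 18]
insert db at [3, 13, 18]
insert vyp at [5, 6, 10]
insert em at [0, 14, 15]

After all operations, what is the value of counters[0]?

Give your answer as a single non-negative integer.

Answer: 1

Derivation:
Step 1: insert y at [11, 14, 16] -> counters=[0,0,0,0,0,0,0,0,0,0,0,1,0,0,1,0,1,0,0,0]
Step 2: insert mn at [7, 12, 19] -> counters=[0,0,0,0,0,0,0,1,0,0,0,1,1,0,1,0,1,0,0,1]
Step 3: insert bte at [1, 12, 18] -> counters=[0,1,0,0,0,0,0,1,0,0,0,1,2,0,1,0,1,0,1,1]
Step 4: insert s at [5, 10, 14] -> counters=[0,1,0,0,0,1,0,1,0,0,1,1,2,0,2,0,1,0,1,1]
Step 5: insert g at [5, 8, 18] -> counters=[0,1,0,0,0,2,0,1,1,0,1,1,2,0,2,0,1,0,2,1]
Step 6: insert mtz at [3, 9, 18] -> counters=[0,1,0,1,0,2,0,1,1,1,1,1,2,0,2,0,1,0,3,1]
Step 7: insert db at [3, 13, 18] -> counters=[0,1,0,2,0,2,0,1,1,1,1,1,2,1,2,0,1,0,4,1]
Step 8: insert vyp at [5, 6, 10] -> counters=[0,1,0,2,0,3,1,1,1,1,2,1,2,1,2,0,1,0,4,1]
Step 9: insert em at [0, 14, 15] -> counters=[1,1,0,2,0,3,1,1,1,1,2,1,2,1,3,1,1,0,4,1]
Final counters=[1,1,0,2,0,3,1,1,1,1,2,1,2,1,3,1,1,0,4,1] -> counters[0]=1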